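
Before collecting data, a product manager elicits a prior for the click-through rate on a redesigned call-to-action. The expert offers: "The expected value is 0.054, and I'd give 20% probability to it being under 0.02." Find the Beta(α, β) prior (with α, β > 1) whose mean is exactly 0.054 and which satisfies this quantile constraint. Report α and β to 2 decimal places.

α ≈ 1.63, β ≈ 28.56

With mean 0.054 fixed, write α = 0.054s, β = 0.946s where s = α+β.
Need P(θ < 0.02) = 0.2 under Beta(0.054s, 0.946s). Normal approximation: (q−m)/√(m(1−m)/s) ≈ z_{0.2} = -0.842, so s ≈ 0.054·0.946·(-0.842)²/(0.02−0.054)² = 31.3.
At s = 31.3: P(θ<0.02) ≈ 0.193. Adjusting to match 0.2 gives s ≈ 30.19.
So α = 0.054·30.19 ≈ 1.63, β = 0.946·30.19 ≈ 28.56.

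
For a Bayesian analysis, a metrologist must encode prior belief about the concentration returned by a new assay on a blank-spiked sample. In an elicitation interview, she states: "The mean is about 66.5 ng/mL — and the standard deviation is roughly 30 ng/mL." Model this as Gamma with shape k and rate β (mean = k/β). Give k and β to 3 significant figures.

k ≈ 4.91, β ≈ 0.0739

For Gamma(k, rate β): mean = k/β, variance = k/β², so CV = 1/√k.
CV = SD/mean = 30/66.5 = 0.4511, hence k = 1/CV² = 4.91.
Then β = k/mean = 4.91/66.5 = 0.0739.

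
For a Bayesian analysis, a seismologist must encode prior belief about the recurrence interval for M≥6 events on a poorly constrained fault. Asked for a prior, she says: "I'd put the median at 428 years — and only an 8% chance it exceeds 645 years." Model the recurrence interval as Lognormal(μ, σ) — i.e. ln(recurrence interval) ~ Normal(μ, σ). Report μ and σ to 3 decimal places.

If T ~ Lognormal(μ,σ) then ln T ~ Normal(μ,σ), so the p-quantile of ln T is μ + z_p·σ.
ln(428) = 6.059 and ln(645) = 6.469; z_{0.5} = 0, z_{0.92} = 1.405.
σ = (6.469 − 6.059)/(1.405 − (0)) = 0.292.
μ = 6.059 − (0)·0.292 = 6.059.

μ ≈ 6.059, σ ≈ 0.292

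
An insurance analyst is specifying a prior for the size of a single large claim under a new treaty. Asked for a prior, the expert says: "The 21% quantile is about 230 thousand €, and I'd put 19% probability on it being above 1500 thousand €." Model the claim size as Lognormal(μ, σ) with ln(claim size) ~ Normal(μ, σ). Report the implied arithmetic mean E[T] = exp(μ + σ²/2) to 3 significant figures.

If T ~ Lognormal(μ,σ) then ln T ~ Normal(μ,σ), so the p-quantile of ln T is μ + z_p·σ.
ln(230) = 5.438 and ln(1500) = 7.313; z_{0.21} = -0.8064, z_{0.81} = 0.8779.
σ = (7.313 − 5.438)/(0.8779 − (-0.8064)) = 1.113.
μ = 5.438 − (-0.8064)·1.113 = 6.336.
E[T] = exp(μ + σ²/2) = exp(6.336 + 0.6197) = 1050 thousand €.

E[T] ≈ 1050 thousand €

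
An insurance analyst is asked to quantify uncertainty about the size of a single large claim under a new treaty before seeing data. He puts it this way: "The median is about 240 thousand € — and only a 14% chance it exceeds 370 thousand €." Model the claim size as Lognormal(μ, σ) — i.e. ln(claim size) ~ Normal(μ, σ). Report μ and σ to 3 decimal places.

μ ≈ 5.481, σ ≈ 0.401

If T ~ Lognormal(μ,σ) then ln T ~ Normal(μ,σ), so the p-quantile of ln T is μ + z_p·σ.
ln(240) = 5.481 and ln(370) = 5.914; z_{0.5} = 0, z_{0.86} = 1.08.
σ = (5.914 − 5.481)/(1.08 − (0)) = 0.401.
μ = 5.481 − (0)·0.401 = 5.481.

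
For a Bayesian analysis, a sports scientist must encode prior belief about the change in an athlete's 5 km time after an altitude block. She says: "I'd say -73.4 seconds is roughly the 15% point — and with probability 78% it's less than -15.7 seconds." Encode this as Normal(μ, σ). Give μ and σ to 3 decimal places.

μ = -40.335, σ = 31.903

The p-quantile of Normal(μ,σ) is μ + z_p·σ, with z_{0.15} = -1.036 and z_{0.78} = 0.7722.
Eliminate σ: μ = (z₂·x₁ − z₁·x₂)/(z₂ − z₁) = (0.7722·-73.4 − (-1.036)·-15.7)/1.809 = -40.335.
Then σ = (x₂ − x₁)/(z₂ − z₁) = (-15.7 − -73.4)/1.809 = 31.903.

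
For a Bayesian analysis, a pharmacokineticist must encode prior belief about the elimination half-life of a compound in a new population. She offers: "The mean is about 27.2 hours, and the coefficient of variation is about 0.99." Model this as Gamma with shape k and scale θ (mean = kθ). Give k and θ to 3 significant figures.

For Gamma(k, scale θ): mean = kθ, variance = kθ², so CV = 1/√k.
CV = 0.99, hence k = 1/CV² = 1.02.
Then θ = mean/k = 27.2/1.02 = 26.7.

k ≈ 1.02, θ ≈ 26.7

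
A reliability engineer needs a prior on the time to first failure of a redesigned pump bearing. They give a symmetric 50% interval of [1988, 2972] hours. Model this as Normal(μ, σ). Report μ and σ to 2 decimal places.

μ = 2480.00, σ = 729.44

A symmetric 50% interval runs μ ± z·σ with z = 0.6745.
Half-width = 492, so σ = 492/0.6745 = 729.44.
μ is the interval midpoint, 2480.00.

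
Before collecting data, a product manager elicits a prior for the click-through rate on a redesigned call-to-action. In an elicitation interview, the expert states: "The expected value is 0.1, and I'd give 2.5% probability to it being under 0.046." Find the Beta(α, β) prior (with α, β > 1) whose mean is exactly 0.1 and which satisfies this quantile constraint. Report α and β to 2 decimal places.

With mean 0.1 fixed, write α = 0.1s, β = 0.9s where s = α+β.
Need P(θ < 0.046) = 0.025 under Beta(0.1s, 0.9s). Normal approximation: (q−m)/√(m(1−m)/s) ≈ z_{0.025} = -1.96, so s ≈ 0.1·0.9·(-1.96)²/(0.046−0.1)² = 118.6.
At s = 118.6: P(θ<0.046) ≈ 0.009. Adjusting to match 0.025 gives s ≈ 84.75.
So α = 0.1·84.75 ≈ 8.47, β = 0.9·84.75 ≈ 76.27.

α ≈ 8.47, β ≈ 76.27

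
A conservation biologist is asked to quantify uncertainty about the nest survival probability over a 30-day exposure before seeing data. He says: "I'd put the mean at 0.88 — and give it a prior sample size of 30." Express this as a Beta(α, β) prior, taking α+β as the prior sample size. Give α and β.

Under the effective-sample-size interpretation, Beta(α, β) has prior mean α/(α+β) and prior sample size α+β.
So α+β = 30 and α/(α+β) = 0.88, giving α = 0.88·30 = 26.4 and β = 30 − 26.4 = 3.6.

α = 26.4, β = 3.6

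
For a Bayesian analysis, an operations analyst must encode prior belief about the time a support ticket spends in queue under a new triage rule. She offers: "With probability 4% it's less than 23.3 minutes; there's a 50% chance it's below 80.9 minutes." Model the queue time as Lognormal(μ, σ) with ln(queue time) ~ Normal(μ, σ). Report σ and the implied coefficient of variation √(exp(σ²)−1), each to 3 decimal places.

σ ≈ 0.711, CV ≈ 0.811

If T ~ Lognormal(μ,σ) then ln T ~ Normal(μ,σ), so the p-quantile of ln T is μ + z_p·σ.
ln(23.3) = 3.148 and ln(80.9) = 4.393; z_{0.04} = -1.751, z_{0.5} = 0.
σ = (4.393 − 3.148)/(0 − (-1.751)) = 0.711.
μ = 3.148 − (-1.751)·0.711 = 4.393.
CV = √(exp(σ²)−1) = √(exp(0.5055)−1) = 0.811.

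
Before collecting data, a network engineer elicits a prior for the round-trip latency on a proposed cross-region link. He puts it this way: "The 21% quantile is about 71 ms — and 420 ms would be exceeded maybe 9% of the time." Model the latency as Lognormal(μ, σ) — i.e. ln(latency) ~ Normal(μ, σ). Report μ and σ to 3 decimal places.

If T ~ Lognormal(μ,σ) then ln T ~ Normal(μ,σ), so the p-quantile of ln T is μ + z_p·σ.
ln(71) = 4.263 and ln(420) = 6.04; z_{0.21} = -0.8064, z_{0.91} = 1.341.
σ = (6.04 − 4.263)/(1.341 − (-0.8064)) = 0.828.
μ = 4.263 − (-0.8064)·0.828 = 4.930.

μ ≈ 4.930, σ ≈ 0.828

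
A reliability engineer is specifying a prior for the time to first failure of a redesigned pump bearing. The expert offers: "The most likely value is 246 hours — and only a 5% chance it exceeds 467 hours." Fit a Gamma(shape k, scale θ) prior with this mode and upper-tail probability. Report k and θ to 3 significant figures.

Gamma(k,θ) with k>1 has mode (k−1)θ, so θ = 246/(k−1).
Need P(X < 467) = 0.95 with θ tied to k this way. Start at k = 2, θ = 246: P(X<467) ≈ 0.566.
Too low — raise k to concentrate. Iterating converges to k ≈ 7.77.
Then θ = 246/(7.77−1) ≈ 36.4.

k ≈ 7.77, θ ≈ 36.4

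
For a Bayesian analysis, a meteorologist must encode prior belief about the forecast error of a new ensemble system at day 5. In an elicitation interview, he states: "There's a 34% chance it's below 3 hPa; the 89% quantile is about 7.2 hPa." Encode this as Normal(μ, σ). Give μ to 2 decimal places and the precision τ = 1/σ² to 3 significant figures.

For Normal(μ,σ), the p-quantile is μ + z_p·σ. Here z_{0.34} = -0.4125, z_{0.89} = 1.227.
So 3 = μ − 0.4125σ and 7.2 = μ + 1.227σ.
Subtracting: σ = (7.2 − 3)/(1.227 − (-0.4125)) = 2.56.
Then μ = 3 − (-0.4125)·2.56 = 4.06.
Precision τ = 1/σ² = 1/2.563² = 0.152.

μ = 4.06, τ = 0.152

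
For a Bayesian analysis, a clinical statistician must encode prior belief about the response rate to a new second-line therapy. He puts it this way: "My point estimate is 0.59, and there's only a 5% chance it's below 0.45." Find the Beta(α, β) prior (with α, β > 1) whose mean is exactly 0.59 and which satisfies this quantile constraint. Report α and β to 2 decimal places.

With mean 0.59 fixed, write α = 0.59s, β = 0.41s where s = α+β.
Need P(θ < 0.45) = 0.05 under Beta(0.59s, 0.41s). Normal approximation: (q−m)/√(m(1−m)/s) ≈ z_{0.05} = -1.64, so s ≈ 0.59·0.41·(-1.64)²/(0.45−0.59)² = 33.4.
At s = 33.4: P(θ<0.45) ≈ 0.051. Adjusting to match 0.05 gives s ≈ 33.99.
So α = 0.59·33.99 ≈ 20.05, β = 0.41·33.99 ≈ 13.94.

α ≈ 20.05, β ≈ 13.94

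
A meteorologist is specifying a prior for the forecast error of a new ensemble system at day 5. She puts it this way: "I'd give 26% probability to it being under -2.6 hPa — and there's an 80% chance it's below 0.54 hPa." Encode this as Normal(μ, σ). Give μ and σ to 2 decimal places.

For Normal(μ,σ), the p-quantile is μ + z_p·σ. Here z_{0.26} = -0.6433, z_{0.8} = 0.8416.
So -2.6 = μ − 0.6433σ and 0.54 = μ + 0.8416σ.
Subtracting: σ = (0.54 − -2.6)/(0.8416 − (-0.6433)) = 2.11.
Then μ = -2.6 − (-0.6433)·2.11 = -1.24.

μ = -1.24, σ = 2.11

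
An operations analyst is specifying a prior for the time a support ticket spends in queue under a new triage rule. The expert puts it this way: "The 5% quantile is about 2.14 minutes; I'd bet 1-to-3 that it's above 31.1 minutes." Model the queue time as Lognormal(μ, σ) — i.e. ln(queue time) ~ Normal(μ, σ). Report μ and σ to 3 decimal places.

μ ≈ 2.659, σ ≈ 1.154

If T ~ Lognormal(μ,σ) then ln T ~ Normal(μ,σ), so the p-quantile of ln T is μ + z_p·σ.
ln(2.14) = 0.7608 and ln(31.1) = 3.437; z_{0.05} = -1.645, z_{0.75} = 0.6745.
σ = (3.437 − 0.7608)/(0.6745 − (-1.645)) = 1.154.
μ = 0.7608 − (-1.645)·1.154 = 2.659.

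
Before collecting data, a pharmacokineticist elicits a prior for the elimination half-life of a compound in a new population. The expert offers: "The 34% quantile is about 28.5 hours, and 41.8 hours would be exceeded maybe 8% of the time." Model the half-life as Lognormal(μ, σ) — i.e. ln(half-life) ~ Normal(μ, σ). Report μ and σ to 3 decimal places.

If T ~ Lognormal(μ,σ) then ln T ~ Normal(μ,σ), so the p-quantile of ln T is μ + z_p·σ.
ln(28.5) = 3.35 and ln(41.8) = 3.733; z_{0.34} = -0.4125, z_{0.92} = 1.405.
σ = (3.733 − 3.35)/(1.405 − (-0.4125)) = 0.211.
μ = 3.35 − (-0.4125)·0.211 = 3.437.

μ ≈ 3.437, σ ≈ 0.211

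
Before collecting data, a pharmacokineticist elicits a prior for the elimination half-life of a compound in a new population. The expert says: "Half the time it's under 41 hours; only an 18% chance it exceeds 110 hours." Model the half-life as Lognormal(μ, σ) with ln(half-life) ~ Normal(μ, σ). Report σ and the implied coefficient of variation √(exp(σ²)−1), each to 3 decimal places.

If T ~ Lognormal(μ,σ) then ln T ~ Normal(μ,σ), so the p-quantile of ln T is μ + z_p·σ.
ln(41) = 3.714 and ln(110) = 4.7; z_{0.5} = 0, z_{0.82} = 0.9154.
σ = (4.7 − 3.714)/(0.9154 − (0)) = 1.078.
μ = 3.714 − (0)·1.078 = 3.714.
CV = √(exp(σ²)−1) = √(exp(1.1624)−1) = 1.482.

σ ≈ 1.078, CV ≈ 1.482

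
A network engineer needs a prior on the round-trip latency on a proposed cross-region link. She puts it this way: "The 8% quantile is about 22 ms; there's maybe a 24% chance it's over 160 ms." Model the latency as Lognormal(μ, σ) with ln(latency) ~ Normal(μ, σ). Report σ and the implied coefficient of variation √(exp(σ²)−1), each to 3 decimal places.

σ ≈ 0.940, CV ≈ 1.191

If T ~ Lognormal(μ,σ) then ln T ~ Normal(μ,σ), so the p-quantile of ln T is μ + z_p·σ.
ln(22) = 3.091 and ln(160) = 5.075; z_{0.08} = -1.405, z_{0.76} = 0.7063.
σ = (5.075 − 3.091)/(0.7063 − (-1.405)) = 0.940.
μ = 3.091 − (-1.405)·0.940 = 4.411.
CV = √(exp(σ²)−1) = √(exp(0.8831)−1) = 1.191.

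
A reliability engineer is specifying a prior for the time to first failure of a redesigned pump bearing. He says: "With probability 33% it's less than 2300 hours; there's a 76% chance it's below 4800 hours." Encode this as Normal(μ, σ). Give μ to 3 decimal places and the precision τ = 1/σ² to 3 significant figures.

The p-quantile of Normal(μ,σ) is μ + z_p·σ, with z_{0.33} = -0.4399 and z_{0.76} = 0.7063.
Eliminate σ: μ = (z₂·x₁ − z₁·x₂)/(z₂ − z₁) = (0.7063·2300 − (-0.4399)·4800)/1.146 = 3259.490.
Then σ = (x₂ − x₁)/(z₂ − z₁) = (4800 − 2300)/1.146 = 2181.090.
Precision τ = 1/σ² = 1/2181² = 2.1e-07.

μ = 3259.490, τ = 2.1e-07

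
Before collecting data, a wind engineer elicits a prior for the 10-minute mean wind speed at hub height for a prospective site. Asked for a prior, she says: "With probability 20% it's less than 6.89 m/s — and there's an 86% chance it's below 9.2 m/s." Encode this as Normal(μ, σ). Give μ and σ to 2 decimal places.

μ = 7.90, σ = 1.20

For Normal(μ,σ), the p-quantile is μ + z_p·σ. Here z_{0.2} = -0.8416, z_{0.86} = 1.08.
So 6.89 = μ − 0.8416σ and 9.2 = μ + 1.08σ.
Subtracting: σ = (9.2 − 6.89)/(1.08 − (-0.8416)) = 1.20.
Then μ = 6.89 − (-0.8416)·1.20 = 7.90.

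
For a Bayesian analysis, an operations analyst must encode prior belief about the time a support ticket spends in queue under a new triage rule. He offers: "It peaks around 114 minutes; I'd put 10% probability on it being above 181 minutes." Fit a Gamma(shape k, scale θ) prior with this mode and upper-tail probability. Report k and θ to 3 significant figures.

k ≈ 9.78, θ ≈ 13

Gamma(k,θ) with k>1 has mode (k−1)θ, so θ = 114/(k−1).
Need P(X < 181) = 0.9 with θ tied to k this way. Start at k = 2, θ = 114: P(X<181) ≈ 0.471.
Too low — raise k to concentrate. Iterating converges to k ≈ 9.78.
Then θ = 114/(9.78−1) ≈ 13.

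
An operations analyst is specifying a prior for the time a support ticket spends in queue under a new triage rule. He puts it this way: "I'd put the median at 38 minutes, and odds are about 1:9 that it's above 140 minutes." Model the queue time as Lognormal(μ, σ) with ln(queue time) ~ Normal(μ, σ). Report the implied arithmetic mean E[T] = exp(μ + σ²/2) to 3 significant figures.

If T ~ Lognormal(μ,σ) then ln T ~ Normal(μ,σ), so the p-quantile of ln T is μ + z_p·σ.
ln(38) = 3.638 and ln(140) = 4.942; z_{0.5} = 0, z_{0.9} = 1.282.
σ = (4.942 − 3.638)/(1.282 − (0)) = 1.018.
μ = 3.638 − (0)·1.018 = 3.638.
E[T] = exp(μ + σ²/2) = exp(3.638 + 0.5177) = 63.8 minutes.

E[T] ≈ 63.8 minutes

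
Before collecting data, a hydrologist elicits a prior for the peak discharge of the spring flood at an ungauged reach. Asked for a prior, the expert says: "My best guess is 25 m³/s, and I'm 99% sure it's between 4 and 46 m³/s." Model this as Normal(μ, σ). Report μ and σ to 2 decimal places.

μ = 25.00, σ = 8.15

A symmetric 99% interval runs μ ± z·σ with z = 2.576.
Half-width = 21, so σ = 21/2.576 = 8.15.
μ is the stated best guess, 25.00.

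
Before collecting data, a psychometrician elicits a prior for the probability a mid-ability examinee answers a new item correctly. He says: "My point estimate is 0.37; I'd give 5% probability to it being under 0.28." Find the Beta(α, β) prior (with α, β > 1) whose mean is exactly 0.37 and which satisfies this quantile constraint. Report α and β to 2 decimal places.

With mean 0.37 fixed, write α = 0.37s, β = 0.63s where s = α+β.
Need P(θ < 0.28) = 0.05 under Beta(0.37s, 0.63s). Normal approximation: (q−m)/√(m(1−m)/s) ≈ z_{0.05} = -1.64, so s ≈ 0.37·0.63·(-1.64)²/(0.28−0.37)² = 77.9.
At s = 77.9: P(θ<0.28) ≈ 0.045. Adjusting to match 0.05 gives s ≈ 73.54.
So α = 0.37·73.54 ≈ 27.21, β = 0.63·73.54 ≈ 46.33.

α ≈ 27.21, β ≈ 46.33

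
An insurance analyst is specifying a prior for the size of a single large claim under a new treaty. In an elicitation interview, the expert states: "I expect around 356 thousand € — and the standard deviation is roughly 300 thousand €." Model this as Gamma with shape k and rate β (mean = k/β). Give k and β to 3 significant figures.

k ≈ 1.41, β ≈ 0.00396

For Gamma(k, rate β): mean = k/β, variance = k/β², so CV = 1/√k.
CV = SD/mean = 300/356 = 0.8427, hence k = 1/CV² = 1.41.
Then β = k/mean = 1.41/356 = 0.00396.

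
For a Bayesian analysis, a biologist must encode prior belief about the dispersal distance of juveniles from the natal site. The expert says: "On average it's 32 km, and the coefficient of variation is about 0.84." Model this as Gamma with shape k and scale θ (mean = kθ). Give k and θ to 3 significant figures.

For Gamma(k, scale θ): mean = kθ, variance = kθ², so CV = 1/√k.
CV = 0.84, hence k = 1/CV² = 1.42.
Then θ = mean/k = 32/1.42 = 22.6.

k ≈ 1.42, θ ≈ 22.6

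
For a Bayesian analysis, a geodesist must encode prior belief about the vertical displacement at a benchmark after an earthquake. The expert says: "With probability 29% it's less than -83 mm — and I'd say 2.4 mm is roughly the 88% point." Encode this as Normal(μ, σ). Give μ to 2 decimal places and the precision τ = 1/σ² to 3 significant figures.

For Normal(μ,σ), the p-quantile is μ + z_p·σ. Here z_{0.29} = -0.5534, z_{0.88} = 1.175.
So -83 = μ − 0.5534σ and 2.4 = μ + 1.175σ.
Subtracting: σ = (2.4 − -83)/(1.175 − (-0.5534)) = 49.41.
Then μ = -83 − (-0.5534)·49.41 = -55.66.
Precision τ = 1/σ² = 1/49.41² = 0.00041.

μ = -55.66, τ = 0.00041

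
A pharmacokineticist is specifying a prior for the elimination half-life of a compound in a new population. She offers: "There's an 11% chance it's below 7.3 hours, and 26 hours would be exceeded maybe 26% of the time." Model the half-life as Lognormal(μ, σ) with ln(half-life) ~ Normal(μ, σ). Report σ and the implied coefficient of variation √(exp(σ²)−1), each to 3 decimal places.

If T ~ Lognormal(μ,σ) then ln T ~ Normal(μ,σ), so the p-quantile of ln T is μ + z_p·σ.
ln(7.3) = 1.988 and ln(26) = 3.258; z_{0.11} = -1.227, z_{0.74} = 0.6433.
σ = (3.258 − 1.988)/(0.6433 − (-1.227)) = 0.679.
μ = 1.988 − (-1.227)·0.679 = 2.821.
CV = √(exp(σ²)−1) = √(exp(0.4615)−1) = 0.766.

σ ≈ 0.679, CV ≈ 0.766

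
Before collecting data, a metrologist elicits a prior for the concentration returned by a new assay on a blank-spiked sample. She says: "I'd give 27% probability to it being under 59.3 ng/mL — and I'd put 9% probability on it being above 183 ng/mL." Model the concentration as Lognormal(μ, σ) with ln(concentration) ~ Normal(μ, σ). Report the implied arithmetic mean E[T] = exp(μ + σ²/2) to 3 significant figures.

If T ~ Lognormal(μ,σ) then ln T ~ Normal(μ,σ), so the p-quantile of ln T is μ + z_p·σ.
ln(59.3) = 4.083 and ln(183) = 5.209; z_{0.27} = -0.6128, z_{0.91} = 1.341.
σ = (5.209 − 4.083)/(1.341 − (-0.6128)) = 0.577.
μ = 4.083 − (-0.6128)·0.577 = 4.436.
E[T] = exp(μ + σ²/2) = exp(4.436 + 0.1664) = 99.7 ng/mL.

E[T] ≈ 99.7 ng/mL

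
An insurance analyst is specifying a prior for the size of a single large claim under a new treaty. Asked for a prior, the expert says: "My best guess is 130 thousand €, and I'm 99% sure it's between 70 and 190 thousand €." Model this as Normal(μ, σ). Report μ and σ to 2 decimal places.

μ = 130.00, σ = 23.29

A symmetric 99% interval runs μ ± z·σ with z = 2.576.
Half-width = 60, so σ = 60/2.576 = 23.29.
μ is the stated best guess, 130.00.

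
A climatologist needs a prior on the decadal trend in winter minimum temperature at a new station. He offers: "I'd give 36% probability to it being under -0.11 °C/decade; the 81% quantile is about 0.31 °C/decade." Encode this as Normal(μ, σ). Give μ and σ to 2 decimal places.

μ = 0.01, σ = 0.34

The p-quantile of Normal(μ,σ) is μ + z_p·σ, with z_{0.36} = -0.3585 and z_{0.81} = 0.8779.
Eliminate σ: μ = (z₂·x₁ − z₁·x₂)/(z₂ − z₁) = (0.8779·-0.11 − (-0.3585)·0.31)/1.236 = 0.01.
Then σ = (x₂ − x₁)/(z₂ − z₁) = (0.31 − -0.11)/1.236 = 0.34.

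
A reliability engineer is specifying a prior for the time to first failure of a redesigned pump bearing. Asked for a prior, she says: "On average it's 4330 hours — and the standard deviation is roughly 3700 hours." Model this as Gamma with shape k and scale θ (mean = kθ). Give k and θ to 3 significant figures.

k ≈ 1.37, θ ≈ 3160

For Gamma(k, scale θ): mean = kθ, variance = kθ², so CV = 1/√k.
CV = SD/mean = 3700/4330 = 0.8545, hence k = 1/CV² = 1.37.
Then θ = mean/k = 4330/1.37 = 3160.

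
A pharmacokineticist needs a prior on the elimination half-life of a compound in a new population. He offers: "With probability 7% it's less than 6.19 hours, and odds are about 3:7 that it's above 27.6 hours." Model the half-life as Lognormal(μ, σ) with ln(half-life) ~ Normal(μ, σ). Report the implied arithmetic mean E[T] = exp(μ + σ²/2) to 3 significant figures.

If T ~ Lognormal(μ,σ) then ln T ~ Normal(μ,σ), so the p-quantile of ln T is μ + z_p·σ.
ln(6.19) = 1.823 and ln(27.6) = 3.318; z_{0.07} = -1.476, z_{0.7} = 0.5244.
σ = (3.318 − 1.823)/(0.5244 − (-1.476)) = 0.747.
μ = 1.823 − (-1.476)·0.747 = 2.926.
E[T] = exp(μ + σ²/2) = exp(2.926 + 0.2793) = 24.7 hours.

E[T] ≈ 24.7 hours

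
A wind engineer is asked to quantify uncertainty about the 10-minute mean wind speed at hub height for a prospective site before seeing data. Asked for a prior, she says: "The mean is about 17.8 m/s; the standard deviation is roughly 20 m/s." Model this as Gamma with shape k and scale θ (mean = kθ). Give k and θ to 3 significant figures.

k ≈ 0.792, θ ≈ 22.5

For Gamma(k, scale θ): mean = kθ, variance = kθ², so CV = 1/√k.
CV = SD/mean = 20/17.8 = 1.124, hence k = 1/CV² = 0.792.
Then θ = mean/k = 17.8/0.792 = 22.5.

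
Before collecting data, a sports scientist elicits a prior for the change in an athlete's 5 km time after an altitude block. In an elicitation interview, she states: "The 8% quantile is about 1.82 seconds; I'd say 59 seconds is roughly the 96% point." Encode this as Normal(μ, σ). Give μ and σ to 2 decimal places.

μ = 27.28, σ = 18.12

For Normal(μ,σ), the p-quantile is μ + z_p·σ. Here z_{0.08} = -1.405, z_{0.96} = 1.751.
So 1.82 = μ − 1.405σ and 59 = μ + 1.751σ.
Subtracting: σ = (59 − 1.82)/(1.751 − (-1.405)) = 18.12.
Then μ = 1.82 − (-1.405)·18.12 = 27.28.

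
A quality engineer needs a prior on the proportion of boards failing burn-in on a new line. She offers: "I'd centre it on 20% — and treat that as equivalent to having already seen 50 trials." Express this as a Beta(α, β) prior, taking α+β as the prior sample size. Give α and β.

α = 10, β = 40

Under the effective-sample-size interpretation, Beta(α, β) has prior mean α/(α+β) and prior sample size α+β.
So α+β = 50 and α/(α+β) = 0.2, giving α = 0.2·50 = 10 and β = 50 − 10 = 40.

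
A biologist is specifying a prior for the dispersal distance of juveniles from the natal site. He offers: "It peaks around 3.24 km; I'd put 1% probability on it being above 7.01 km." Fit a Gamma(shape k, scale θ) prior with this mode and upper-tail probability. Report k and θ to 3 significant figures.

k ≈ 9.12, θ ≈ 0.399

Gamma(k,θ) with k>1 has mode (k−1)θ, so θ = 3.24/(k−1).
Need P(X < 7.01) = 0.99 with θ tied to k this way. Start at k = 2, θ = 3.24: P(X<7.01) ≈ 0.636.
Too low — raise k to concentrate. Iterating converges to k ≈ 9.12.
Then θ = 3.24/(9.12−1) ≈ 0.399.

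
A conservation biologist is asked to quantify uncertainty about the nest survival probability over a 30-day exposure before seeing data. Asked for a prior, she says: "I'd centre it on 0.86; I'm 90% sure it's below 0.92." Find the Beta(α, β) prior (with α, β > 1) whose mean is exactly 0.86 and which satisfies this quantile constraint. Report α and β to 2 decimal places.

With mean 0.86 fixed, write α = 0.86s, β = 0.14s where s = α+β.
Need P(θ < 0.92) = 0.9 under Beta(0.86s, 0.14s). Normal approximation: (q−m)/√(m(1−m)/s) ≈ z_{0.9} = 1.28, so s ≈ 0.86·0.14·(1.28)²/(0.92−0.86)² = 54.9.
At s = 54.9: P(θ<0.92) ≈ 0.918. Adjusting to match 0.9 gives s ≈ 47.65.
So α = 0.86·47.65 ≈ 40.98, β = 0.14·47.65 ≈ 6.67.

α ≈ 40.98, β ≈ 6.67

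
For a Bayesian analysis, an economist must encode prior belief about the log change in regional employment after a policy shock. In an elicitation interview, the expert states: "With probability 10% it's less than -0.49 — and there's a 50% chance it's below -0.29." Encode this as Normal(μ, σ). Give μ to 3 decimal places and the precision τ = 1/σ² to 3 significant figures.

μ = -0.290, τ = 41.1

The p-quantile of Normal(μ,σ) is μ + z_p·σ, with z_{0.1} = -1.282 and z_{0.5} = 0.
Eliminate σ: μ = (z₂·x₁ − z₁·x₂)/(z₂ − z₁) = (0·-0.49 − (-1.282)·-0.29)/1.282 = -0.290.
Then σ = (x₂ − x₁)/(z₂ − z₁) = (-0.29 − -0.49)/1.282 = 0.156.
Precision τ = 1/σ² = 1/0.1561² = 41.1.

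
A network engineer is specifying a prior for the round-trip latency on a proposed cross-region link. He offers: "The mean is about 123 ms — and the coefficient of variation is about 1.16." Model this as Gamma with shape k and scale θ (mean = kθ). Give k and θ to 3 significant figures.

k ≈ 0.743, θ ≈ 166

For Gamma(k, scale θ): mean = kθ, variance = kθ², so CV = 1/√k.
CV = 1.16, hence k = 1/CV² = 0.743.
Then θ = mean/k = 123/0.743 = 166.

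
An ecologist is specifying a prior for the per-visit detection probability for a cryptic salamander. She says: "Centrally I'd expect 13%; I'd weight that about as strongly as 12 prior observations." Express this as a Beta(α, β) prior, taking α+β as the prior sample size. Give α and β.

α = 1.56, β = 10.44

Under the effective-sample-size interpretation, Beta(α, β) has prior mean α/(α+β) and prior sample size α+β.
So α+β = 12 and α/(α+β) = 0.13, giving α = 0.13·12 = 1.56 and β = 12 − 1.56 = 10.44.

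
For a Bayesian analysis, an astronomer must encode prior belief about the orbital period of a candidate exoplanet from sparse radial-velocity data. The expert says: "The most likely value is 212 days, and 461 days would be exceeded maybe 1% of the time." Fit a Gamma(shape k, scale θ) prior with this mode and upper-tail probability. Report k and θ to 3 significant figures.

k ≈ 9.01, θ ≈ 26.5

Gamma(k,θ) with k>1 has mode (k−1)θ, so θ = 212/(k−1).
Need P(X < 461) = 0.99 with θ tied to k this way. Start at k = 2, θ = 212: P(X<461) ≈ 0.639.
Too low — raise k to concentrate. Iterating converges to k ≈ 9.01.
Then θ = 212/(9.01−1) ≈ 26.5.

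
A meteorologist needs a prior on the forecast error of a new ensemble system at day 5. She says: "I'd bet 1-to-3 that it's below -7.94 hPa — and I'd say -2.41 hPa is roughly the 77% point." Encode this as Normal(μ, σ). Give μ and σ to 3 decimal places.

μ = -5.301, σ = 3.913

The p-quantile of Normal(μ,σ) is μ + z_p·σ, with z_{0.25} = -0.6745 and z_{0.77} = 0.7388.
Eliminate σ: μ = (z₂·x₁ − z₁·x₂)/(z₂ − z₁) = (0.7388·-7.94 − (-0.6745)·-2.41)/1.413 = -5.301.
Then σ = (x₂ − x₁)/(z₂ − z₁) = (-2.41 − -7.94)/1.413 = 3.913.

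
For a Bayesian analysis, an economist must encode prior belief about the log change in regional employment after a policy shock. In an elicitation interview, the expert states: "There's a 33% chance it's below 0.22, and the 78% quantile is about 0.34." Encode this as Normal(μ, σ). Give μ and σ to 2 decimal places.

μ = 0.26, σ = 0.10

For Normal(μ,σ), the p-quantile is μ + z_p·σ. Here z_{0.33} = -0.4399, z_{0.78} = 0.7722.
So 0.22 = μ − 0.4399σ and 0.34 = μ + 0.7722σ.
Subtracting: σ = (0.34 − 0.22)/(0.7722 − (-0.4399)) = 0.10.
Then μ = 0.22 − (-0.4399)·0.10 = 0.26.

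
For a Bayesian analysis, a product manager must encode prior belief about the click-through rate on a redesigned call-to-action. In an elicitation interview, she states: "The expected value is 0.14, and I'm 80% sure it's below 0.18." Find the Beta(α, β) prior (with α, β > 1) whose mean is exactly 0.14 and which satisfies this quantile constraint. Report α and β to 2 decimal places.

α ≈ 6.77, β ≈ 41.58

With mean 0.14 fixed, write α = 0.14s, β = 0.86s where s = α+β.
Need P(θ < 0.18) = 0.8 under Beta(0.14s, 0.86s). Normal approximation: (q−m)/√(m(1−m)/s) ≈ z_{0.8} = 0.842, so s ≈ 0.14·0.86·(0.842)²/(0.18−0.14)² = 53.3.
At s = 53.3: P(θ<0.18) ≈ 0.809. Adjusting to match 0.8 gives s ≈ 48.35.
So α = 0.14·48.35 ≈ 6.77, β = 0.86·48.35 ≈ 41.58.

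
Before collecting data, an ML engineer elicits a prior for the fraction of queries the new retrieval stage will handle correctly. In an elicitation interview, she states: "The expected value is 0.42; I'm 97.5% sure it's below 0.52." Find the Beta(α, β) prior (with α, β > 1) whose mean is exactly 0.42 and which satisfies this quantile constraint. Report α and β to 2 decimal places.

With mean 0.42 fixed, write α = 0.42s, β = 0.58s where s = α+β.
Need P(θ < 0.52) = 0.975 under Beta(0.42s, 0.58s). Normal approximation: (q−m)/√(m(1−m)/s) ≈ z_{0.975} = 1.96, so s ≈ 0.42·0.58·(1.96)²/(0.52−0.42)² = 93.6.
At s = 93.6: P(θ<0.52) ≈ 0.974. Adjusting to match 0.975 gives s ≈ 95.18.
So α = 0.42·95.18 ≈ 39.97, β = 0.58·95.18 ≈ 55.20.

α ≈ 39.97, β ≈ 55.20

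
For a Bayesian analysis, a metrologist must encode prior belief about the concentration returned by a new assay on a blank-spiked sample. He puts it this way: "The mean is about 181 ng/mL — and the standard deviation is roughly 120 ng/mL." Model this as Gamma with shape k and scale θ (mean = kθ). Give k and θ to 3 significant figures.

k ≈ 2.28, θ ≈ 79.6

For Gamma(k, scale θ): mean = kθ, variance = kθ², so CV = 1/√k.
CV = SD/mean = 120/181 = 0.663, hence k = 1/CV² = 2.28.
Then θ = mean/k = 181/2.28 = 79.6.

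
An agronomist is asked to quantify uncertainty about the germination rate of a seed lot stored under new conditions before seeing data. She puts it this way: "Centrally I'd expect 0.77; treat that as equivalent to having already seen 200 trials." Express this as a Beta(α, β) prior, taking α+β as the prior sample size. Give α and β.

Under the effective-sample-size interpretation, Beta(α, β) has prior mean α/(α+β) and prior sample size α+β.
So α+β = 200 and α/(α+β) = 0.77, giving α = 0.77·200 = 154 and β = 200 − 154 = 46.

α = 154, β = 46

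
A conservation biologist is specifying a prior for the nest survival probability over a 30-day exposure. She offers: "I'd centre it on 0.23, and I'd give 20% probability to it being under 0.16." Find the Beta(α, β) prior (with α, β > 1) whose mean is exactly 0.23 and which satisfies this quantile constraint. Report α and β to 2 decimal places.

With mean 0.23 fixed, write α = 0.23s, β = 0.77s where s = α+β.
Need P(θ < 0.16) = 0.2 under Beta(0.23s, 0.77s). Normal approximation: (q−m)/√(m(1−m)/s) ≈ z_{0.2} = -0.842, so s ≈ 0.23·0.77·(-0.842)²/(0.16−0.23)² = 25.6.
At s = 25.6: P(θ<0.16) ≈ 0.205. Adjusting to match 0.2 gives s ≈ 26.56.
So α = 0.23·26.56 ≈ 6.11, β = 0.77·26.56 ≈ 20.45.

α ≈ 6.11, β ≈ 20.45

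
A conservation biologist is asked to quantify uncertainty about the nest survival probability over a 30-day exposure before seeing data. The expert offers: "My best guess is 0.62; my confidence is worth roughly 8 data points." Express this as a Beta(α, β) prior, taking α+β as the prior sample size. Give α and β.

Under the effective-sample-size interpretation, Beta(α, β) has prior mean α/(α+β) and prior sample size α+β.
So α+β = 8 and α/(α+β) = 0.62, giving α = 0.62·8 = 4.96 and β = 8 − 4.96 = 3.04.

α = 4.96, β = 3.04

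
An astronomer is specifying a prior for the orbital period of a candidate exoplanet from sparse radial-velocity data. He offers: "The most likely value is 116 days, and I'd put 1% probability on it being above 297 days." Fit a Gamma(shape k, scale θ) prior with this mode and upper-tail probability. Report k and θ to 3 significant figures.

Gamma(k,θ) with k>1 has mode (k−1)θ, so θ = 116/(k−1).
Need P(X < 297) = 0.99 with θ tied to k this way. Start at k = 2, θ = 116: P(X<297) ≈ 0.725.
Too low — raise k to concentrate. Iterating converges to k ≈ 6.28.
Then θ = 116/(6.28−1) ≈ 22.

k ≈ 6.28, θ ≈ 22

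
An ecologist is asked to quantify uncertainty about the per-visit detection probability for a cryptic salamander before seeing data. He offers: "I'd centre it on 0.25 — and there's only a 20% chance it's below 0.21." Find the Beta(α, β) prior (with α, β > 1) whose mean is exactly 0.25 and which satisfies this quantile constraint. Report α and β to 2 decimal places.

α ≈ 21.26, β ≈ 63.79

With mean 0.25 fixed, write α = 0.25s, β = 0.75s where s = α+β.
Need P(θ < 0.21) = 0.2 under Beta(0.25s, 0.75s). Normal approximation: (q−m)/√(m(1−m)/s) ≈ z_{0.2} = -0.842, so s ≈ 0.25·0.75·(-0.842)²/(0.21−0.25)² = 83.0.
At s = 83.0: P(θ<0.21) ≈ 0.203. Adjusting to match 0.2 gives s ≈ 85.06.
So α = 0.25·85.06 ≈ 21.26, β = 0.75·85.06 ≈ 63.79.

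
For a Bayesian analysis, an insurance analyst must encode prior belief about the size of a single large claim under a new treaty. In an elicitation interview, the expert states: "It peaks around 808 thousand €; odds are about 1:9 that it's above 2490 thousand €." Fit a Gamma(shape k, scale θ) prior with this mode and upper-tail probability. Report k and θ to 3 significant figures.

k ≈ 2.5, θ ≈ 540

Gamma(k,θ) with k>1 has mode (k−1)θ, so θ = 808/(k−1).
Need P(X < 2490) = 0.9 with θ tied to k this way. Start at k = 2, θ = 808: P(X<2490) ≈ 0.813.
Too low — raise k to concentrate. Iterating converges to k ≈ 2.5.
Then θ = 808/(2.5−1) ≈ 540.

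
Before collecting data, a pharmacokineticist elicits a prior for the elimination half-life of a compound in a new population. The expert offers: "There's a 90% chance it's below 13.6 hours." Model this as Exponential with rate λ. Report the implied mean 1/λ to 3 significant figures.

P(T < 13.6) = 1 − e^(−λ·13.6) = 0.9, so λ = −ln(1−0.9)/13.6 = −ln(0.1)/13.6 = 0.169.
Mean = 1/λ = 5.91 hours.

mean ≈ 5.91 hours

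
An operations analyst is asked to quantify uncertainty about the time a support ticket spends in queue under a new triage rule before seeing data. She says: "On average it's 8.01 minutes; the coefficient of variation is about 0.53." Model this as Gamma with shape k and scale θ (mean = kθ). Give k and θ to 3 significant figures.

For Gamma(k, scale θ): mean = kθ, variance = kθ², so CV = 1/√k.
CV = 0.53, hence k = 1/CV² = 3.56.
Then θ = mean/k = 8.01/3.56 = 2.25.

k ≈ 3.56, θ ≈ 2.25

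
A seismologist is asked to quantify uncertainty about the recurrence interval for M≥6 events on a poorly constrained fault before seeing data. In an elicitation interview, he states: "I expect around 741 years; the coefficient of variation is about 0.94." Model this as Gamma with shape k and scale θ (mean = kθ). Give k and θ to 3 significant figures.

For Gamma(k, scale θ): mean = kθ, variance = kθ², so CV = 1/√k.
CV = 0.94, hence k = 1/CV² = 1.13.
Then θ = mean/k = 741/1.13 = 655.

k ≈ 1.13, θ ≈ 655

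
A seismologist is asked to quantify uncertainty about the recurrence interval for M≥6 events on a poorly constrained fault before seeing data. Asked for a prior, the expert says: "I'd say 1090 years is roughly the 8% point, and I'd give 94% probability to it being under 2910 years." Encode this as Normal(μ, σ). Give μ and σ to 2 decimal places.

The p-quantile of Normal(μ,σ) is μ + z_p·σ, with z_{0.08} = -1.405 and z_{0.94} = 1.555.
Eliminate σ: μ = (z₂·x₁ − z₁·x₂)/(z₂ − z₁) = (1.555·1090 − (-1.405)·2910)/2.96 = 1953.97.
Then σ = (x₂ − x₁)/(z₂ − z₁) = (2910 − 1090)/2.96 = 614.90.

μ = 1953.97, σ = 614.90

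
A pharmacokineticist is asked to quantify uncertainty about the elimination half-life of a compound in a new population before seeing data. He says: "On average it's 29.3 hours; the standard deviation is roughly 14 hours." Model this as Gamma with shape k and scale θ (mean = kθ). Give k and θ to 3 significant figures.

For Gamma(k, scale θ): mean = kθ, variance = kθ², so CV = 1/√k.
CV = SD/mean = 14/29.3 = 0.4778, hence k = 1/CV² = 4.38.
Then θ = mean/k = 29.3/4.38 = 6.69.

k ≈ 4.38, θ ≈ 6.69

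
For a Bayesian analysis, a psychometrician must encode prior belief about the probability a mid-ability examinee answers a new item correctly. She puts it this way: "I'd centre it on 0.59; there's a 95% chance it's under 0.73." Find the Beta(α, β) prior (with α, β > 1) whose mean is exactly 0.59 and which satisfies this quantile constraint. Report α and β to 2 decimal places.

With mean 0.59 fixed, write α = 0.59s, β = 0.41s where s = α+β.
Need P(θ < 0.73) = 0.95 under Beta(0.59s, 0.41s). Normal approximation: (q−m)/√(m(1−m)/s) ≈ z_{0.95} = 1.64, so s ≈ 0.59·0.41·(1.64)²/(0.73−0.59)² = 33.4.
At s = 33.4: P(θ<0.73) ≈ 0.957. Adjusting to match 0.95 gives s ≈ 30.93.
So α = 0.59·30.93 ≈ 18.25, β = 0.41·30.93 ≈ 12.68.

α ≈ 18.25, β ≈ 12.68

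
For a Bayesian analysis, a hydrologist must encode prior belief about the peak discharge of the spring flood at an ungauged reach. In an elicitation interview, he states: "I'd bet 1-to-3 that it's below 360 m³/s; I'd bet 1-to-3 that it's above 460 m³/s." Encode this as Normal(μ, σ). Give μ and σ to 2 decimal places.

The p-quantile of Normal(μ,σ) is μ + z_p·σ, with z_{0.25} = -0.6745 and z_{0.75} = 0.6745.
Eliminate σ: μ = (z₂·x₁ − z₁·x₂)/(z₂ − z₁) = (0.6745·360 − (-0.6745)·460)/1.349 = 410.00.
Then σ = (x₂ − x₁)/(z₂ − z₁) = (460 − 360)/1.349 = 74.13.

μ = 410.00, σ = 74.13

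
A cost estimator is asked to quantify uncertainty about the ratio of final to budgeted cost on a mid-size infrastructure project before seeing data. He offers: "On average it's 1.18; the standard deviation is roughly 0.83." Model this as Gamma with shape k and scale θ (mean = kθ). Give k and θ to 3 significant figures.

For Gamma(k, scale θ): mean = kθ, variance = kθ², so CV = 1/√k.
CV = SD/mean = 0.83/1.18 = 0.7034, hence k = 1/CV² = 2.02.
Then θ = mean/k = 1.18/2.02 = 0.584.

k ≈ 2.02, θ ≈ 0.584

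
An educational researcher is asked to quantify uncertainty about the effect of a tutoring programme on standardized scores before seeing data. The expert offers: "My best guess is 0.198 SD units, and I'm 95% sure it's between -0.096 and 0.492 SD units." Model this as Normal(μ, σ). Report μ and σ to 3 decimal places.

A symmetric 95% interval runs μ ± z·σ with z = 1.96.
Half-width = 0.294, so σ = 0.294/1.96 = 0.150.
μ is the stated best guess, 0.198.

μ = 0.198, σ = 0.150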